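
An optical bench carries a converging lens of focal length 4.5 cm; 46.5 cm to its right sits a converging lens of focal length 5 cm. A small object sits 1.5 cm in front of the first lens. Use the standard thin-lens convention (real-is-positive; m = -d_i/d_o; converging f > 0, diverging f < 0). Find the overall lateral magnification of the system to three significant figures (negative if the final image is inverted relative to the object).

First lens: d_i1 = 1/(1/4.5 - 1/1.5) = -2.250 cm.
m_1 = -(-2.250)/1.5 = 1.5000.
With d_i1 < 0 the first image is virtual and lies on the object side; the object distance for lens 2 is d_o2 = 46.5 - (-2.250) = 48.750 cm.
Second lens: d_i2 = 1/(1/5 - 1/(48.750)) = 5.571 cm.
m_2 = -(5.571)/(48.750) = -0.1143.
Total m = m_1 x m_2 = (1.5000)(-0.1143) = -0.1714.

-0.171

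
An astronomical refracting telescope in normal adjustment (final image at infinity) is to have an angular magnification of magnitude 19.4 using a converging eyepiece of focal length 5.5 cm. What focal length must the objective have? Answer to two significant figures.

110 cm

|M| = f_obj/|f_eye|, so f_obj = |M| x |f_eye| = 19.4 x 5.5 = 106.700 cm.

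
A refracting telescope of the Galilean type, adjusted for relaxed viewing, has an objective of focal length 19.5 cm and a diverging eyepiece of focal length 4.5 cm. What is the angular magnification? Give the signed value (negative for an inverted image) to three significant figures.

M = -f_obj/f_eye = -19.5/(-4.5) = 4.333.

4.33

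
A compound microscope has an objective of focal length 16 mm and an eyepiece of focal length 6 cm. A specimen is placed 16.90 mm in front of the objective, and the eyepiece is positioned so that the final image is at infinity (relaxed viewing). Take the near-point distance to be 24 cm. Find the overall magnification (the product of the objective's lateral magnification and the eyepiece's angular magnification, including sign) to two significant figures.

Convert to cm: f_obj = 16 mm = 1.6 cm; d_o = 16.90 mm = 1.69 cm.
Objective: 1/d_i = 1/f_obj - 1/d_o = 1/1.6 - 1/1.69 = 0.03328 cm^-1, so d_i = 30.044 cm.
m_obj = -d_i/d_o = -30.044/1.69 = -17.778.
Eyepiece angular magnification (image at infinity): M_eye = D/f_e = 24/6 = 4.000.
Overall M = m_obj x M_eye = (-17.778)(4.000) = -71.11.

-71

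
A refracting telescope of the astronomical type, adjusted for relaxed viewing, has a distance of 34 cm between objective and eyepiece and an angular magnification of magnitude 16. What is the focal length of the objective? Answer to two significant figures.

In normal adjustment the tube length equals f_obj + f_eye and |M| = f_obj/f_eye.
So f_obj = 16 f_eye and 16 f_eye + f_eye = 34 cm, giving f_eye = 34/17 = 2.000 cm and f_obj = 32.000 cm.

32 cm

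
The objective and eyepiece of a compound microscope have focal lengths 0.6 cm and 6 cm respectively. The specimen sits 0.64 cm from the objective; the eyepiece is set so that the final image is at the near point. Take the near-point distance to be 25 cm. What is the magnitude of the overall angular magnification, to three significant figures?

Objective: 1/d_i = 1/f_obj - 1/d_o = 1/0.6 - 1/0.64 = 0.10417 cm^-1, so d_i = 9.600 cm.
m_obj = -d_i/d_o = -9.600/0.64 = -15.000.
Eyepiece angular magnification (image at near point): M_eye = 1 + D/f_e = 1 + 25/6 = 5.167.
Overall M = m_obj x M_eye = (-15.000)(5.167) = -77.50.
|M| = 77.50.

77.5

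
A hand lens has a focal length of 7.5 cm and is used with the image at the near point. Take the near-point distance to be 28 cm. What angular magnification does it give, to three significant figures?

M = 1 + D/f = 1 + 28/7.5 = 4.733.

4.73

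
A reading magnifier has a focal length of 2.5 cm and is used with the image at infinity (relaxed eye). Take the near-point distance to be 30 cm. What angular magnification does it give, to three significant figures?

M = D/f = 30/2.5 = 12.000.

12.0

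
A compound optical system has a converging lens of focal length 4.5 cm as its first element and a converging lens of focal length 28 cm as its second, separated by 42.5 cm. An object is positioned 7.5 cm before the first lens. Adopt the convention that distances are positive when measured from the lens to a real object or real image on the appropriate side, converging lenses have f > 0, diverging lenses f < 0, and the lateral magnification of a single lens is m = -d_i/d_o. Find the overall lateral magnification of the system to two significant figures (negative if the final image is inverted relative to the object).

13

Lens 1: 1/d_i1 = 1/f_1 - 1/d_o1 = 1/4.5 - 1/7.5 = 0.08889 cm^-1, so d_i1 = 11.250 cm.
m_1 = -(11.250)/7.5 = -1.5000.
The intermediate image is 11.250 cm to the right of lens 1, so d_o2 = L - d_i1 = 42.5 - 11.250 = 31.250 cm.
Lens 2: 1/d_i2 = 1/f_2 - 1/d_o2 = 1/28 - 1/(31.250) = 0.00371 cm^-1, so d_i2 = 269.231 cm.
m_2 = -(269.231)/(31.250) = -8.6154.
Overall magnification: m = m_1 m_2 = 12.9231.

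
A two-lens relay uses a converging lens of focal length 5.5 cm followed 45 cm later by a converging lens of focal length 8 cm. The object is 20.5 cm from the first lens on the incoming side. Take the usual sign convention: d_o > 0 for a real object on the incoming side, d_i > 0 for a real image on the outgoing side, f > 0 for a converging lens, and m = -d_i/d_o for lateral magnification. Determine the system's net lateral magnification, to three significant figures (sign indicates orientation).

0.0995

Lens 1: 1/d_i1 = 1/f_1 - 1/d_o1 = 1/5.5 - 1/20.5 = 0.13304 cm^-1, so d_i1 = 7.517 cm.
m_1 = -(7.517)/20.5 = -0.3667.
That image sits 37.483 cm in front of the second lens, so d_o2 = 37.483 cm.
Lens 2: 1/d_i2 = 1/f_2 - 1/d_o2 = 1/8 - 1/(37.483) = 0.09832 cm^-1, so d_i2 = 10.171 cm.
m_2 = -(10.171)/(37.483) = -0.2713.
Total m = m_1 x m_2 = (-0.3667)(-0.2713) = 0.0995.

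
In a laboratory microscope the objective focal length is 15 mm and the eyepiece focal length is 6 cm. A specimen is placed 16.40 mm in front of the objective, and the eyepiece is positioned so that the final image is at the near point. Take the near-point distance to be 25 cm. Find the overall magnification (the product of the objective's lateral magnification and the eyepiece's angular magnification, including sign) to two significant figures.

-55

Convert to cm: f_obj = 15 mm = 1.5 cm; d_o = 16.40 mm = 1.64 cm.
Objective: 1/d_i = 1/f_obj - 1/d_o = 1/1.5 - 1/1.64 = 0.05691 cm^-1, so d_i = 17.571 cm.
m_obj = -d_i/d_o = -17.571/1.64 = -10.714.
Eyepiece angular magnification (image at near point): M_eye = 1 + D/f_e = 1 + 25/6 = 5.167.
Overall M = m_obj x M_eye = (-10.714)(5.167) = -55.36.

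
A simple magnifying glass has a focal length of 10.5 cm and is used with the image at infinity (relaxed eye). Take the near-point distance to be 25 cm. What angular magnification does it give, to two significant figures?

2.4

M = D/f = 25/10.5 = 2.381.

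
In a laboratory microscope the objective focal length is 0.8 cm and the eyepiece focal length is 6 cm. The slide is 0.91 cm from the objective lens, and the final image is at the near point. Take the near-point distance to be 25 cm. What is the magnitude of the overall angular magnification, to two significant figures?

Objective: 1/d_i = 1/f_obj - 1/d_o = 1/0.8 - 1/0.91 = 0.15110 cm^-1, so d_i = 6.618 cm.
m_obj = -d_i/d_o = -6.618/0.91 = -7.273.
Eyepiece angular magnification (image at near point): M_eye = 1 + D/f_e = 1 + 25/6 = 5.167.
Overall M = m_obj x M_eye = (-7.273)(5.167) = -37.58.
|M| = 37.58.

38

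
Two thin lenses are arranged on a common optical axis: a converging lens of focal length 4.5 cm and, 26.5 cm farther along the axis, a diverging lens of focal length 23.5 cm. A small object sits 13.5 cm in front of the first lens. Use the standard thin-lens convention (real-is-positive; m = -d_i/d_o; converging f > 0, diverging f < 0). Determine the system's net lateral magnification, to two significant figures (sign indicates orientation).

-0.27

Applying the thin-lens equation to the first lens, 1/4.5 = 1/13.5 + 1/d_i1, which gives d_i1 = 6.750 cm.
Its lateral magnification is m_1 = -d_i1/d_o1 = -(6.750)/13.5 = -0.5000.
Object distance for lens 2: d_o2 = 26.5 - 6.750 = 19.750 cm.
Applying the thin-lens equation again with f_2 = -23.5 cm and d_o2 = 19.750 cm gives d_i2 = -10.731 cm.
m_2 = -(-10.731)/(19.750) = 0.5434.
Overall magnification: m = m_1 m_2 = -0.2717.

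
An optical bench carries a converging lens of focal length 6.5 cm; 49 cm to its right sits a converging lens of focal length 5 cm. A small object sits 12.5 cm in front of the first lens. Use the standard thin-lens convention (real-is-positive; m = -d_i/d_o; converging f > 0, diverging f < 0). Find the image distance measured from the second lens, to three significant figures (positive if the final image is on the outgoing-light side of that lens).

Applying the thin-lens equation to the first lens, 1/6.5 = 1/12.5 + 1/d_i1, which gives d_i1 = 13.542 cm.
The intermediate image is 13.542 cm to the right of lens 1, so d_o2 = L - d_i1 = 49 - 13.542 = 35.458 cm.
Applying the thin-lens equation again with f_2 = 5 cm and d_o2 = 35.458 cm gives d_i2 = 5.821 cm.

5.82 cm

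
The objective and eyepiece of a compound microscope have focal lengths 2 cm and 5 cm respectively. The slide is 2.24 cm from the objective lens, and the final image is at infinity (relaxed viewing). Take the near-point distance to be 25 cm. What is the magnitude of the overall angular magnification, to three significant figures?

41.7

Objective: 1/d_i = 1/f_obj - 1/d_o = 1/2 - 1/2.24 = 0.05357 cm^-1, so d_i = 18.667 cm.
m_obj = -d_i/d_o = -18.667/2.24 = -8.333.
Eyepiece angular magnification (image at infinity): M_eye = D/f_e = 25/5 = 5.000.
Overall M = m_obj x M_eye = (-8.333)(5.000) = -41.67.
|M| = 41.67.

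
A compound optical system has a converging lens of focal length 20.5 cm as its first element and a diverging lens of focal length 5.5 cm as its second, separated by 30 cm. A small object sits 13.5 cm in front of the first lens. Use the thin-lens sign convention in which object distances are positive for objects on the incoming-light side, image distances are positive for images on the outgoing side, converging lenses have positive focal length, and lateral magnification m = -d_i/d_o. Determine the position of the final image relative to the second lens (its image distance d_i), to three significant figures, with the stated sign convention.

-5.10 cm

Applying the thin-lens equation to the first lens, 1/20.5 = 1/13.5 + 1/d_i1, which gives d_i1 = -39.536 cm.
The intermediate image is virtual, 39.536 cm to the left of lens 1, so d_o2 = L - d_i1 = 30 - (-39.536) = 69.536 cm.
Applying the thin-lens equation again with f_2 = -5.5 cm and d_o2 = 69.536 cm gives d_i2 = -5.097 cm.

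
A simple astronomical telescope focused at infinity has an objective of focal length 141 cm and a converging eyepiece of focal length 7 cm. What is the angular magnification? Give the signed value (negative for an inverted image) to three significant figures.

M = -f_obj/f_eye = -141/(7) = -20.143.

-20.1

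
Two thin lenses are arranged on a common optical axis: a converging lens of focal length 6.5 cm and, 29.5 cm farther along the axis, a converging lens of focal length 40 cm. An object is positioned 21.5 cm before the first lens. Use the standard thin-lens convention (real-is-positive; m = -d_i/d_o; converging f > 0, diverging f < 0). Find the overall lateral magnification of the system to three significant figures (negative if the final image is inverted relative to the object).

First lens: d_i1 = 1/(1/6.5 - 1/21.5) = 9.317 cm.
m_1 = -(9.317)/21.5 = -0.4333.
That image sits 20.183 cm in front of the second lens, so d_o2 = 20.183 cm.
Second lens: d_i2 = 1/(1/40 - 1/(20.183)) = -40.740 cm.
m_2 = -(-40.740)/(20.183) = 2.0185.
Total m = m_1 x m_2 = (-0.4333)(2.0185) = -0.8747.

-0.875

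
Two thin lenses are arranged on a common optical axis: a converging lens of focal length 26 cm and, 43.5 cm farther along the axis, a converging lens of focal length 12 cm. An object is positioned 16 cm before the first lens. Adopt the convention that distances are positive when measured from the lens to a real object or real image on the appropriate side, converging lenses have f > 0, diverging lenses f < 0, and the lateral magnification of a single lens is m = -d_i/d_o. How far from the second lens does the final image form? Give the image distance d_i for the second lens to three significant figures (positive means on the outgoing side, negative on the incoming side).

First lens: d_i1 = 1/(1/26 - 1/16) = -41.600 cm.
With d_i1 < 0 the first image is virtual and lies on the object side; the object distance for lens 2 is d_o2 = 43.5 - (-41.600) = 85.100 cm.
Second lens: d_i2 = 1/(1/12 - 1/(85.100)) = 13.970 cm.

14.0 cm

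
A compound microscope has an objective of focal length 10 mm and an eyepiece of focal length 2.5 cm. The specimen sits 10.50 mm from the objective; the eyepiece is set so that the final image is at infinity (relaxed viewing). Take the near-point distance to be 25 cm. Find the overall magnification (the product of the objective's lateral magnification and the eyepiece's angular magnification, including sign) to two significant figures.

-200

Convert to cm: f_obj = 10 mm = 1 cm; d_o = 10.50 mm = 1.05 cm.
Objective: 1/d_i = 1/f_obj - 1/d_o = 1/1 - 1/1.05 = 0.04762 cm^-1, so d_i = 21.000 cm.
m_obj = -d_i/d_o = -21.000/1.05 = -20.000.
Eyepiece angular magnification (image at infinity): M_eye = D/f_e = 25/2.5 = 10.000.
Overall M = m_obj x M_eye = (-20.000)(10.000) = -200.00.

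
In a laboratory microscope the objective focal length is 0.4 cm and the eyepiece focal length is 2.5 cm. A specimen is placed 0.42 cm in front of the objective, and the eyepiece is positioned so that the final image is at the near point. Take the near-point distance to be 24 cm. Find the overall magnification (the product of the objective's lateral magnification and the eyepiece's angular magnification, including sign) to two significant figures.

-210

Objective: 1/d_i = 1/f_obj - 1/d_o = 1/0.4 - 1/0.42 = 0.11905 cm^-1, so d_i = 8.400 cm.
m_obj = -d_i/d_o = -8.400/0.42 = -20.000.
Eyepiece angular magnification (image at near point): M_eye = 1 + D/f_e = 1 + 24/2.5 = 10.600.
Overall M = m_obj x M_eye = (-20.000)(10.600) = -212.00.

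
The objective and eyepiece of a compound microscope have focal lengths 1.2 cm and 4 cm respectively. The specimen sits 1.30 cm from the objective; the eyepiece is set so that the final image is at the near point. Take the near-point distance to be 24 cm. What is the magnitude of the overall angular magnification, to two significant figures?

Objective: 1/d_i = 1/f_obj - 1/d_o = 1/1.2 - 1/1.30 = 0.06410 cm^-1, so d_i = 15.600 cm.
m_obj = -d_i/d_o = -15.600/1.30 = -12.000.
Eyepiece angular magnification (image at near point): M_eye = 1 + D/f_e = 1 + 24/4 = 7.000.
Overall M = m_obj x M_eye = (-12.000)(7.000) = -84.00.
|M| = 84.00.

84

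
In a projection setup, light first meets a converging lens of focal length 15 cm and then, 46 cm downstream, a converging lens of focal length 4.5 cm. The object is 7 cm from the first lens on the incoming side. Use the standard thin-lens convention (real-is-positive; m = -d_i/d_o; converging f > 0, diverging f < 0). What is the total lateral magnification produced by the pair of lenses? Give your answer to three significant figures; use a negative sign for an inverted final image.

First lens: d_i1 = 1/(1/15 - 1/7) = -13.125 cm.
m_1 = -(-13.125)/7 = 1.8750.
The intermediate image is virtual, 13.125 cm to the left of lens 1, so d_o2 = L - d_i1 = 46 - (-13.125) = 59.125 cm.
Second lens: d_i2 = 1/(1/4.5 - 1/(59.125)) = 4.871 cm.
m_2 = -(4.871)/(59.125) = -0.0824.
Overall magnification: m = m_1 m_2 = -0.1545.

-0.154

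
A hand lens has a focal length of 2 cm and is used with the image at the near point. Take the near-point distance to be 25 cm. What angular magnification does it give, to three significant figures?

13.5

M = 1 + D/f = 1 + 25/2 = 13.500.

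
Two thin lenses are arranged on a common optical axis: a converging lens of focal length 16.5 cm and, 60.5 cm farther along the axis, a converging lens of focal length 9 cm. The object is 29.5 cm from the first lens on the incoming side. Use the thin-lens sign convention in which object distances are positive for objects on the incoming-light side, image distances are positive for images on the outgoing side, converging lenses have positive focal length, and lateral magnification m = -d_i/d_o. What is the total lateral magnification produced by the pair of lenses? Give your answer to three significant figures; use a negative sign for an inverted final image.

0.813

First lens: d_i1 = 1/(1/16.5 - 1/29.5) = 37.442 cm.
m_1 = -(37.442)/29.5 = -1.2692.
The intermediate image is 37.442 cm to the right of lens 1, so d_o2 = L - d_i1 = 60.5 - 37.442 = 23.058 cm.
Second lens: d_i2 = 1/(1/9 - 1/(23.058)) = 14.762 cm.
m_2 = -(14.762)/(23.058) = -0.6402.
The system's lateral magnification is m_1 m_2 = (-1.2692)(-0.6402) = 0.8126.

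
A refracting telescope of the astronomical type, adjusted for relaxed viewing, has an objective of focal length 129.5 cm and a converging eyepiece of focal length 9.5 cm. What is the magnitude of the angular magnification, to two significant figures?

|M| = f_obj/|f_eye| = 129.5/9.5 = 13.632.

14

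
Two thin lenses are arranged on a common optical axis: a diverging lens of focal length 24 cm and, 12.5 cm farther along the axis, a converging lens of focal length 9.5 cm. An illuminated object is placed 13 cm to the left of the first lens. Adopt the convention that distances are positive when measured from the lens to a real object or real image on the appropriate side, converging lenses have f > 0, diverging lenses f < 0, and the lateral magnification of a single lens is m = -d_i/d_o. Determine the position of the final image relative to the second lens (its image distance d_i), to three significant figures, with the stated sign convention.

First lens: d_i1 = 1/(1/(-24) - 1/13) = -8.432 cm.
With d_i1 < 0 the first image is virtual and lies on the object side; the object distance for lens 2 is d_o2 = 12.5 - (-8.432) = 20.932 cm.
Second lens: d_i2 = 1/(1/9.5 - 1/(20.932)) = 17.394 cm.

17.4 cm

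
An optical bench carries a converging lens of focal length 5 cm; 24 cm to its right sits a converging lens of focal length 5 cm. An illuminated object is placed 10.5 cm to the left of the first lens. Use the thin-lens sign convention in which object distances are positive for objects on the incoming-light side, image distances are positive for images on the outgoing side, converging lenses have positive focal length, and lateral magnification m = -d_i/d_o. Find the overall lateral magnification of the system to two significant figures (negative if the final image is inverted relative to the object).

Lens 1: 1/d_i1 = 1/f_1 - 1/d_o1 = 1/5 - 1/10.5 = 0.10476 cm^-1, so d_i1 = 9.545 cm.
m_1 = -(9.545)/10.5 = -0.9091.
The intermediate image is 9.545 cm to the right of lens 1, so d_o2 = L - d_i1 = 24 - 9.545 = 14.455 cm.
Lens 2: 1/d_i2 = 1/f_2 - 1/d_o2 = 1/5 - 1/(14.455) = 0.13082 cm^-1, so d_i2 = 7.644 cm.
m_2 = -(7.644)/(14.455) = -0.5288.
The system's lateral magnification is m_1 m_2 = (-0.9091)(-0.5288) = 0.4808.

0.48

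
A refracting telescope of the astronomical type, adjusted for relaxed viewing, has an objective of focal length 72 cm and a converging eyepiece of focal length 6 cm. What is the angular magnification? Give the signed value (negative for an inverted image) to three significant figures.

-12.0

M = -f_obj/f_eye = -72/(6) = -12.000.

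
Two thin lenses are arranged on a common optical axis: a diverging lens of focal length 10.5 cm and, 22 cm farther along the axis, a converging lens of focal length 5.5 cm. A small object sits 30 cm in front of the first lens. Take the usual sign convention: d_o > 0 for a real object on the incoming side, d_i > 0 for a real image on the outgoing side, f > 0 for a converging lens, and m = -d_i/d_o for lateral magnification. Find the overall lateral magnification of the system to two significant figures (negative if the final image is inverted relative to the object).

-0.059

Lens 1: 1/d_i1 = 1/f_1 - 1/d_o1 = 1/(-10.5) - 1/30 = -0.12857 cm^-1, so d_i1 = -7.778 cm.
m_1 = -(-7.778)/30 = 0.2593.
With d_i1 < 0 the first image is virtual and lies on the object side; the object distance for lens 2 is d_o2 = 22 - (-7.778) = 29.778 cm.
Lens 2: 1/d_i2 = 1/f_2 - 1/d_o2 = 1/5.5 - 1/(29.778) = 0.14824 cm^-1, so d_i2 = 6.746 cm.
m_2 = -(6.746)/(29.778) = -0.2265.
The system's lateral magnification is m_1 m_2 = (0.2593)(-0.2265) = -0.0587.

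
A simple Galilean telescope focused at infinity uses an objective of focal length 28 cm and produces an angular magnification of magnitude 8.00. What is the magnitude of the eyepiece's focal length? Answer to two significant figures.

3.5 cm

|M| = f_obj/|f_eye|, so |f_eye| = f_obj/|M| = 28/8.0 = 3.500 cm.
(The eyepiece is diverging, so its signed focal length is -3.500 cm.)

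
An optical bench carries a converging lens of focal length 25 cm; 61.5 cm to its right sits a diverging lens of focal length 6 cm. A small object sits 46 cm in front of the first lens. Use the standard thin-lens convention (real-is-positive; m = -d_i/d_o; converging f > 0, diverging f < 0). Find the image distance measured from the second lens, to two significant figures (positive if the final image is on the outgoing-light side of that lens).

-3.2 cm

Applying the thin-lens equation to the first lens, 1/25 = 1/46 + 1/d_i1, which gives d_i1 = 54.762 cm.
The intermediate image is 54.762 cm to the right of lens 1, so d_o2 = L - d_i1 = 61.5 - 54.762 = 6.738 cm.
Applying the thin-lens equation again with f_2 = -6 cm and d_o2 = 6.738 cm gives d_i2 = -3.174 cm.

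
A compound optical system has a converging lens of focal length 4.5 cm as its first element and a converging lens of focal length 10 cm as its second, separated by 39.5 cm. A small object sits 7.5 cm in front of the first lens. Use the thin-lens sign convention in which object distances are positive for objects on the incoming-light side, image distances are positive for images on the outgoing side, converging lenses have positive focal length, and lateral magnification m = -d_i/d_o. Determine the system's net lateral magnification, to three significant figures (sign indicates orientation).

0.822

Applying the thin-lens equation to the first lens, 1/4.5 = 1/7.5 + 1/d_i1, which gives d_i1 = 11.250 cm.
Its lateral magnification is m_1 = -d_i1/d_o1 = -(11.250)/7.5 = -1.5000.
Object distance for lens 2: d_o2 = 39.5 - 11.250 = 28.250 cm.
Applying the thin-lens equation again with f_2 = 10 cm and d_o2 = 28.250 cm gives d_i2 = 15.479 cm.
m_2 = -(15.479)/(28.250) = -0.5479.
The system's lateral magnification is m_1 m_2 = (-1.5000)(-0.5479) = 0.8219.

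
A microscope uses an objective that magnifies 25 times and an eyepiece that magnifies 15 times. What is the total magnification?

375

The overall magnification of a compound microscope is the product of the objective and eyepiece magnifications:
M = M_obj x M_eye = 25 x 15 = 375.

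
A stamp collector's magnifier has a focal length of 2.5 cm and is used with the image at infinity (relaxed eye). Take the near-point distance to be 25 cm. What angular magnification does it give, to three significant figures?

10.0

M = D/f = 25/2.5 = 10.000.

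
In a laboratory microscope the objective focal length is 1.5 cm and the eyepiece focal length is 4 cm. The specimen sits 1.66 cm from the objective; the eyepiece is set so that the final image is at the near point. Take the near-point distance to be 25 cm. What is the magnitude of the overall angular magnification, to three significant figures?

68.0

Objective: 1/d_i = 1/f_obj - 1/d_o = 1/1.5 - 1/1.66 = 0.06426 cm^-1, so d_i = 15.563 cm.
m_obj = -d_i/d_o = -15.563/1.66 = -9.375.
Eyepiece angular magnification (image at near point): M_eye = 1 + D/f_e = 1 + 25/4 = 7.250.
Overall M = m_obj x M_eye = (-9.375)(7.250) = -67.97.
|M| = 67.97.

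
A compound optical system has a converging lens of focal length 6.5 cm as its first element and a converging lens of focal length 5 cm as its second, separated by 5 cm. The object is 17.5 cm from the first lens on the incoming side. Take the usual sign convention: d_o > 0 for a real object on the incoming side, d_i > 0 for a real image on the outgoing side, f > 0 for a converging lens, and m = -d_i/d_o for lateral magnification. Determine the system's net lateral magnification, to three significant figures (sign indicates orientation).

-0.286

Lens 1: 1/d_i1 = 1/f_1 - 1/d_o1 = 1/6.5 - 1/17.5 = 0.09670 cm^-1, so d_i1 = 10.341 cm.
m_1 = -(10.341)/17.5 = -0.5909.
This image would form 10.341 cm past lens 1, i.e. 5.341 cm beyond lens 2, so it is a virtual object for lens 2: d_o2 = 5 - 10.341 = -5.341 cm.
Lens 2: 1/d_i2 = 1/f_2 - 1/d_o2 = 1/5 - 1/(-5.341) = 0.38723 cm^-1, so d_i2 = 2.582 cm.
m_2 = -(2.582)/(-5.341) = 0.4835.
The system's lateral magnification is m_1 m_2 = (-0.5909)(0.4835) = -0.2857.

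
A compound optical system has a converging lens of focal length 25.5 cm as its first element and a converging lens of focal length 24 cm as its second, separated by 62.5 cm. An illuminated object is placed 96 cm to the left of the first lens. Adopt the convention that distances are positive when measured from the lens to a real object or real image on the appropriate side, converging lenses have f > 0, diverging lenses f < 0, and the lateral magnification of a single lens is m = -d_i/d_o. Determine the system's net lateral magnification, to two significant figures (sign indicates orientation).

Lens 1: 1/d_i1 = 1/f_1 - 1/d_o1 = 1/25.5 - 1/96 = 0.02880 cm^-1, so d_i1 = 34.723 cm.
m_1 = -(34.723)/96 = -0.3617.
That image sits 27.777 cm in front of the second lens, so d_o2 = 27.777 cm.
Lens 2: 1/d_i2 = 1/f_2 - 1/d_o2 = 1/24 - 1/(27.777) = 0.00567 cm^-1, so d_i2 = 176.518 cm.
m_2 = -(176.518)/(27.777) = -6.3549.
Total m = m_1 x m_2 = (-0.3617)(-6.3549) = 2.2986.

2.3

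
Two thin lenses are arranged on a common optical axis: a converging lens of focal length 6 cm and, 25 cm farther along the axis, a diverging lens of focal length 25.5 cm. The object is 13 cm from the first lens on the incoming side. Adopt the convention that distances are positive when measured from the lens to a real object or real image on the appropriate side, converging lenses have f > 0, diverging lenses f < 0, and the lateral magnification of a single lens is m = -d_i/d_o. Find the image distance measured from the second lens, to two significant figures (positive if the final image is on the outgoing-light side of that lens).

-9.0 cm

Applying the thin-lens equation to the first lens, 1/6 = 1/13 + 1/d_i1, which gives d_i1 = 11.143 cm.
Object distance for lens 2: d_o2 = 25 - 11.143 = 13.857 cm.
Applying the thin-lens equation again with f_2 = -25.5 cm and d_o2 = 13.857 cm gives d_i2 = -8.978 cm.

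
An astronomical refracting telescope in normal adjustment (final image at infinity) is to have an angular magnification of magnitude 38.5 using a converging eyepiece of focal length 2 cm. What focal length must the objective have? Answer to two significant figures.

77 cm

|M| = f_obj/|f_eye|, so f_obj = |M| x |f_eye| = 38.5 x 2 = 77.000 cm.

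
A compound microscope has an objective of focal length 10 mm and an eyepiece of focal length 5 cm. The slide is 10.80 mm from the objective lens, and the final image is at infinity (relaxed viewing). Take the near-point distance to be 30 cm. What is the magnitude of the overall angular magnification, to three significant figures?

Convert to cm: f_obj = 10 mm = 1 cm; d_o = 10.80 mm = 1.08 cm.
Objective: 1/d_i = 1/f_obj - 1/d_o = 1/1 - 1/1.08 = 0.07407 cm^-1, so d_i = 13.500 cm.
m_obj = -d_i/d_o = -13.500/1.08 = -12.500.
Eyepiece angular magnification (image at infinity): M_eye = D/f_e = 30/5 = 6.000.
Overall M = m_obj x M_eye = (-12.500)(6.000) = -75.00.
|M| = 75.00.

75.0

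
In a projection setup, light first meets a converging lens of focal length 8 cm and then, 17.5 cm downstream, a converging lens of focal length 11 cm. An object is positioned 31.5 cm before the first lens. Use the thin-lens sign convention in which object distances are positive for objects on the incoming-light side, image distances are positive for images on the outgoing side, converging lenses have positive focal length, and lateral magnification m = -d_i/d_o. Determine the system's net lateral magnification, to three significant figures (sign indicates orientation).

Applying the thin-lens equation to the first lens, 1/8 = 1/31.5 + 1/d_i1, which gives d_i1 = 10.723 cm.
Its lateral magnification is m_1 = -d_i1/d_o1 = -(10.723)/31.5 = -0.3404.
The intermediate image is 10.723 cm to the right of lens 1, so d_o2 = L - d_i1 = 17.5 - 10.723 = 6.777 cm.
Applying the thin-lens equation again with f_2 = 11 cm and d_o2 = 6.777 cm gives d_i2 = -17.650 cm.
m_2 = -(-17.650)/(6.777) = 2.6045.
Overall magnification: m = m_1 m_2 = -0.8866.

-0.887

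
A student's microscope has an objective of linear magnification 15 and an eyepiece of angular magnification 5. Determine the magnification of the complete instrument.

The overall magnification of a compound microscope is the product of the objective and eyepiece magnifications:
M = M_obj x M_eye = 15 x 5 = 75.

75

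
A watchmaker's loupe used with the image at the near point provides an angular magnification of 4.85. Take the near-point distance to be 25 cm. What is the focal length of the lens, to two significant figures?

6.5 cm

For the image at the near point, M = 1 + D/f.
f = D/(M - 1) = 25/(4.85 - 1) = 6.494 cm.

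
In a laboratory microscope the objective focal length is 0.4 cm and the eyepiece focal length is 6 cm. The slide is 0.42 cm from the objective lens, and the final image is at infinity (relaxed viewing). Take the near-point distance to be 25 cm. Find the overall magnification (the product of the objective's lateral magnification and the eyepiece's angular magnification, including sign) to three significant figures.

-83.3

Objective: 1/d_i = 1/f_obj - 1/d_o = 1/0.4 - 1/0.42 = 0.11905 cm^-1, so d_i = 8.400 cm.
m_obj = -d_i/d_o = -8.400/0.42 = -20.000.
Eyepiece angular magnification (image at infinity): M_eye = D/f_e = 25/6 = 4.167.
Overall M = m_obj x M_eye = (-20.000)(4.167) = -83.33.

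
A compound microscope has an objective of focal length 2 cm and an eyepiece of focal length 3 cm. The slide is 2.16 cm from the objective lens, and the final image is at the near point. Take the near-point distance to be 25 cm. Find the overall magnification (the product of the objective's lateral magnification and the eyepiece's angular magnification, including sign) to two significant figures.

-120

Objective: 1/d_i = 1/f_obj - 1/d_o = 1/2 - 1/2.16 = 0.03704 cm^-1, so d_i = 27.000 cm.
m_obj = -d_i/d_o = -27.000/2.16 = -12.500.
Eyepiece angular magnification (image at near point): M_eye = 1 + D/f_e = 1 + 25/3 = 9.333.
Overall M = m_obj x M_eye = (-12.500)(9.333) = -116.67.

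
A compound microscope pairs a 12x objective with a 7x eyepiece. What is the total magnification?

The overall magnification of a compound microscope is the product of the objective and eyepiece magnifications:
M = M_obj x M_eye = 12 x 7 = 84.

84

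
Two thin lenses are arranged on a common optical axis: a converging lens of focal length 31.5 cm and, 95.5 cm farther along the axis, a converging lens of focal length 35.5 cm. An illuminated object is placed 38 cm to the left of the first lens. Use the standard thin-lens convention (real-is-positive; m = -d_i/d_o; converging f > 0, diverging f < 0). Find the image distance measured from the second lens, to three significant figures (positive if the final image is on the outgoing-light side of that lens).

Applying the thin-lens equation to the first lens, 1/31.5 = 1/38 + 1/d_i1, which gives d_i1 = 184.154 cm.
Since 184.154 cm > 95.5 cm, the first image lies past the second lens and serves as a virtual object: d_o2 = L - d_i1 = -88.654 cm.
Applying the thin-lens equation again with f_2 = 35.5 cm and d_o2 = -88.654 cm gives d_i2 = 25.349 cm.

25.3 cm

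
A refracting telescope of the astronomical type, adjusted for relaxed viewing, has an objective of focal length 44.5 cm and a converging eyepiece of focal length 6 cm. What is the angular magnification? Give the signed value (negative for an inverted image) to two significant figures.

M = -f_obj/f_eye = -44.5/(6) = -7.417.

-7.4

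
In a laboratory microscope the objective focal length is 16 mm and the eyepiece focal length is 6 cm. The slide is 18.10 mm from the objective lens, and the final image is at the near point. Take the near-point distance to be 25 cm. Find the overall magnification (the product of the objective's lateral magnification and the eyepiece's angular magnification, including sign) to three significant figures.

-39.4

Convert to cm: f_obj = 16 mm = 1.6 cm; d_o = 18.10 mm = 1.81 cm.
Objective: 1/d_i = 1/f_obj - 1/d_o = 1/1.6 - 1/1.81 = 0.07251 cm^-1, so d_i = 13.790 cm.
m_obj = -d_i/d_o = -13.790/1.81 = -7.619.
Eyepiece angular magnification (image at near point): M_eye = 1 + D/f_e = 1 + 25/6 = 5.167.
Overall M = m_obj x M_eye = (-7.619)(5.167) = -39.37.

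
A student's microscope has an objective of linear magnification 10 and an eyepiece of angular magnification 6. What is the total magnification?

60

The overall magnification of a compound microscope is the product of the objective and eyepiece magnifications:
M = M_obj x M_eye = 10 x 6 = 60.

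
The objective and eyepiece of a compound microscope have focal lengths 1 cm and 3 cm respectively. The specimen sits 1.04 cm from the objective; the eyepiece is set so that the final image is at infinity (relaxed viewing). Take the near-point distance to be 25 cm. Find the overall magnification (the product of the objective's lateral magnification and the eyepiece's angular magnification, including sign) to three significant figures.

Objective: 1/d_i = 1/f_obj - 1/d_o = 1/1 - 1/1.04 = 0.03846 cm^-1, so d_i = 26.000 cm.
m_obj = -d_i/d_o = -26.000/1.04 = -25.000.
Eyepiece angular magnification (image at infinity): M_eye = D/f_e = 25/3 = 8.333.
Overall M = m_obj x M_eye = (-25.000)(8.333) = -208.33.

-208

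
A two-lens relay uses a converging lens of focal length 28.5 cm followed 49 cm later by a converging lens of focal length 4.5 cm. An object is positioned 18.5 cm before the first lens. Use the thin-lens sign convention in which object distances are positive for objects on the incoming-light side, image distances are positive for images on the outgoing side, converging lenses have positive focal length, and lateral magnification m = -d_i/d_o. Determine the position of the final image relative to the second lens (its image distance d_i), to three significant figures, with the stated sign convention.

4.71 cm

First lens: d_i1 = 1/(1/28.5 - 1/18.5) = -52.725 cm.
With d_i1 < 0 the first image is virtual and lies on the object side; the object distance for lens 2 is d_o2 = 49 - (-52.725) = 101.725 cm.
Second lens: d_i2 = 1/(1/4.5 - 1/(101.725)) = 4.708 cm.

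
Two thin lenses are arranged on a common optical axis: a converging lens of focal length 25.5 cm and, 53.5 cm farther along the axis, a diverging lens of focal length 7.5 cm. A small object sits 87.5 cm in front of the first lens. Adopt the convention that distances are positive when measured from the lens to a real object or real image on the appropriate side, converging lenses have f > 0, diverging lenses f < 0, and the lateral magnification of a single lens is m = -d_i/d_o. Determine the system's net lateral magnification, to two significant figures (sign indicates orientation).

Applying the thin-lens equation to the first lens, 1/25.5 = 1/87.5 + 1/d_i1, which gives d_i1 = 35.988 cm.
Its lateral magnification is m_1 = -d_i1/d_o1 = -(35.988)/87.5 = -0.4113.
That image sits 17.512 cm in front of the second lens, so d_o2 = 17.512 cm.
Applying the thin-lens equation again with f_2 = -7.5 cm and d_o2 = 17.512 cm gives d_i2 = -5.251 cm.
m_2 = -(-5.251)/(17.512) = 0.2999.
The system's lateral magnification is m_1 m_2 = (-0.4113)(0.2999) = -0.1233.

-0.12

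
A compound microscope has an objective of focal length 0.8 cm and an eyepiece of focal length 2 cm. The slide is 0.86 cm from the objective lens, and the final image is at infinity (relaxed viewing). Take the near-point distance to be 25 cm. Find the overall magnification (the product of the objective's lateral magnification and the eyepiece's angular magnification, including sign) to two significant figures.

Objective: 1/d_i = 1/f_obj - 1/d_o = 1/0.8 - 1/0.86 = 0.08721 cm^-1, so d_i = 11.467 cm.
m_obj = -d_i/d_o = -11.467/0.86 = -13.333.
Eyepiece angular magnification (image at infinity): M_eye = D/f_e = 25/2 = 12.500.
Overall M = m_obj x M_eye = (-13.333)(12.500) = -166.67.

-170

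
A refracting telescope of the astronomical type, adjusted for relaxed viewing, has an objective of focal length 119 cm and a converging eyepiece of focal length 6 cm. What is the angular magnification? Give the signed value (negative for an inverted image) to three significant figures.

-19.8

M = -f_obj/f_eye = -119/(6) = -19.833.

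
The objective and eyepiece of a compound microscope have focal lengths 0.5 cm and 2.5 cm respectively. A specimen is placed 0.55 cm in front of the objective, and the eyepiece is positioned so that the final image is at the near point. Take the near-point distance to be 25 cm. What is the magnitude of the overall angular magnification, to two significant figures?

110

Objective: 1/d_i = 1/f_obj - 1/d_o = 1/0.5 - 1/0.55 = 0.18182 cm^-1, so d_i = 5.500 cm.
m_obj = -d_i/d_o = -5.500/0.55 = -10.000.
Eyepiece angular magnification (image at near point): M_eye = 1 + D/f_e = 1 + 25/2.5 = 11.000.
Overall M = m_obj x M_eye = (-10.000)(11.000) = -110.00.
|M| = 110.00.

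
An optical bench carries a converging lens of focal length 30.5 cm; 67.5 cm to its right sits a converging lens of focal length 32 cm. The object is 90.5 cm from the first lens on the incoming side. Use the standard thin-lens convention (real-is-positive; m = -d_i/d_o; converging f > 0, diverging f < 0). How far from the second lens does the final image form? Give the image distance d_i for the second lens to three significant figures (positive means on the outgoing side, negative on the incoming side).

-65.5 cm

First lens: d_i1 = 1/(1/30.5 - 1/90.5) = 46.004 cm.
Object distance for lens 2: d_o2 = 67.5 - 46.004 = 21.496 cm.
Second lens: d_i2 = 1/(1/32 - 1/(21.496)) = -65.485 cm.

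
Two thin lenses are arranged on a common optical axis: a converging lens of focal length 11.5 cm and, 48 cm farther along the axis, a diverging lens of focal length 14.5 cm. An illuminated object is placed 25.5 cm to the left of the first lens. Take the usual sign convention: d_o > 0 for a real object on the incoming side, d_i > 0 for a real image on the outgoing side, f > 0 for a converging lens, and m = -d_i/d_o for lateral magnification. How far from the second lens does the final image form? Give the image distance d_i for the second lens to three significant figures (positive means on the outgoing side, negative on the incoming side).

-9.44 cm

Lens 1: 1/d_i1 = 1/f_1 - 1/d_o1 = 1/11.5 - 1/25.5 = 0.04774 cm^-1, so d_i1 = 20.946 cm.
Object distance for lens 2: d_o2 = 48 - 20.946 = 27.054 cm.
Lens 2: 1/d_i2 = 1/f_2 - 1/d_o2 = 1/(-14.5) - 1/(27.054) = -0.10593 cm^-1, so d_i2 = -9.440 cm.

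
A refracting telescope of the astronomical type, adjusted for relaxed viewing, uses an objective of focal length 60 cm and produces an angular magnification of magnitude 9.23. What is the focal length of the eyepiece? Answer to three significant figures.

|M| = f_obj/f_eye, so f_eye = f_obj/|M| = 60/9.23 = 6.501 cm.

6.50 cm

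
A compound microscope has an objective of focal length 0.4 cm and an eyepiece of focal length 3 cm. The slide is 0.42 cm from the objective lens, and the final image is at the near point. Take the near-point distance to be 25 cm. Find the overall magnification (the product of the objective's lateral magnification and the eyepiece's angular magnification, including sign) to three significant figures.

-187

Objective: 1/d_i = 1/f_obj - 1/d_o = 1/0.4 - 1/0.42 = 0.11905 cm^-1, so d_i = 8.400 cm.
m_obj = -d_i/d_o = -8.400/0.42 = -20.000.
Eyepiece angular magnification (image at near point): M_eye = 1 + D/f_e = 1 + 25/3 = 9.333.
Overall M = m_obj x M_eye = (-20.000)(9.333) = -186.67.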